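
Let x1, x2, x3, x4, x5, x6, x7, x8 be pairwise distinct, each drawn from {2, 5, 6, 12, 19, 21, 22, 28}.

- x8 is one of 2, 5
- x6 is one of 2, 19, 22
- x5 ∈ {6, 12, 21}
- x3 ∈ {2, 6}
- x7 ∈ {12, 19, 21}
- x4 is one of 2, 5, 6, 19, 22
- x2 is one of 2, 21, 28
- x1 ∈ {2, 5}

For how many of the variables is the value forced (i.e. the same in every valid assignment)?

The 8 variables draw from only 8 values {2, 5, 6, 12, 19, 21, 22, 28}, so each is used; only x2 can be 28, hence x2 = 28.
The 2 variables x1 and x8 are confined to {2, 5}, which locks those values in; drop them from x3, x4, x6.
x3's domain is down to {6}, so x3 = 6. Strike 6 from x4, x5.
x4 and x6 share exactly the 2 values {19, 22}; by pigeonhole those values go to them, so strike 19, 22 from x7.
Determined: x2=28, x3=6. The other variables each still have more than one consistent value. That makes 2.

2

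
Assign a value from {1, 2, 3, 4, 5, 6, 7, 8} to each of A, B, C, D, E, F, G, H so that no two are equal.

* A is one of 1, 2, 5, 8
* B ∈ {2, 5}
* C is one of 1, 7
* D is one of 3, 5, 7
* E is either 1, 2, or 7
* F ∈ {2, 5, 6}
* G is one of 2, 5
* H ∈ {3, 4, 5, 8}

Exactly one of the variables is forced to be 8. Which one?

A

The 8 variables draw from only 8 values {1, 2, 3, 4, 5, 6, 7, 8}, so each is used; only H can be 4, hence H = 4.
The 7 still-open variables draw from only 7 values {1, 2, 3, 5, 6, 7, 8}, so each is used; only D can be 3, hence D = 3.
The 6 still-open variables draw from only 6 values {1, 2, 5, 6, 7, 8}, so each is used; only F can be 6, hence F = 6.
The 5 still-open variables together cover exactly {1, 2, 5, 7, 8} — 5 values for 5 variables — and 8 appears only in A's list, so A = 8.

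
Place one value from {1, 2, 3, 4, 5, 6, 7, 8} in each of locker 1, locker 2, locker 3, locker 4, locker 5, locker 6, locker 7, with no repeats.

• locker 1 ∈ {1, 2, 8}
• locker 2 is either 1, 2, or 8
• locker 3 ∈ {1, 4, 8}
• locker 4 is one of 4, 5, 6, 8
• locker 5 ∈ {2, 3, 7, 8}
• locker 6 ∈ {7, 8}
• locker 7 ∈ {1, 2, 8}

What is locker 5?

3

locker 1, locker 2, locker 7 between them cover only {1, 2, 8} — a naked triple. Remove those values from locker 3, locker 4, locker 5, locker 6.
locker 3 must be 4 (only option left). So locker 4 can't be 4.
locker 6 must be 7 (only option left). So locker 5 can't be 7.
So locker 5 = 3.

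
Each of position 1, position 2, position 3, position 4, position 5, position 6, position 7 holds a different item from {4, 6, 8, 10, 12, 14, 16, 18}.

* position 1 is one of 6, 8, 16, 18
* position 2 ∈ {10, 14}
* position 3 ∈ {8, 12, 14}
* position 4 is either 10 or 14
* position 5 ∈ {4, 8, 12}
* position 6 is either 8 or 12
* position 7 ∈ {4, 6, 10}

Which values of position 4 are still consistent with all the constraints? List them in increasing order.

The 2 variables position 2 and position 4 are confined to {10, 14}, which locks those values in; drop them from position 3, position 7.
The 2 variables position 3 and position 6 are confined to {8, 12}, which locks those values in; drop them from position 1, position 5.
position 5's domain is down to {4}, so position 5 = 4. Strike 4 from position 7.
position 7's domain is down to {6}, so position 7 = 6. Remove 6 from position 1.
No further eliminations apply; position 4 can still be any of 10, 14.

10, 14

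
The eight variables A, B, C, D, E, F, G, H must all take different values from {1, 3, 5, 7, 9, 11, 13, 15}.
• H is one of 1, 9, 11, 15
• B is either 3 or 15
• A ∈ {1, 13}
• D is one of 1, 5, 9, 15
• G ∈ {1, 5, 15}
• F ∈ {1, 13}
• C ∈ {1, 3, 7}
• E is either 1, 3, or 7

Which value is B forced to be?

15

The 8 variables draw from only 8 values {1, 3, 5, 7, 9, 11, 13, 15}, so each is used; only H can be 11, hence H = 11.
The 7 still-open variables draw from only 7 values {1, 3, 5, 7, 9, 13, 15}, so each is used; only D can be 9, hence D = 9.
Among the 6 still-open variables, 5 fits only G (and all 6 values in {1, 3, 5, 7, 13, 15} must be used), so G = 5.
The 5 still-open variables draw from only 5 values {1, 3, 7, 13, 15}, so each is used; only B can be 15, hence B = 15.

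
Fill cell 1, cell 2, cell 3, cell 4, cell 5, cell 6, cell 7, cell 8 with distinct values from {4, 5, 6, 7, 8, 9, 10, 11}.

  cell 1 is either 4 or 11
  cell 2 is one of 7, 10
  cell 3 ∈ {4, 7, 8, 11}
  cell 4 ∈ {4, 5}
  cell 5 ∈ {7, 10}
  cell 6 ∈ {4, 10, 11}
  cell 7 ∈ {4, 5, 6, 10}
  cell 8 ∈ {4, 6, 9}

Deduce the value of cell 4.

5

The 8 variables draw from only 8 values {4, 5, 6, 7, 8, 9, 10, 11}, so each is used; only cell 3 can be 8, hence cell 3 = 8.
The 7 still-open variables draw from only 7 values {4, 5, 6, 7, 9, 10, 11}, so each is used; only cell 8 can be 9, hence cell 8 = 9.
The 6 still-open variables together cover exactly {4, 5, 6, 7, 10, 11} — 6 values for 6 variables — and 6 appears only in cell 7's list, so cell 7 = 6.
The 5 still-open variables together cover exactly {4, 5, 7, 10, 11} — 5 values for 5 variables — and 5 appears only in cell 4's list, so cell 4 = 5.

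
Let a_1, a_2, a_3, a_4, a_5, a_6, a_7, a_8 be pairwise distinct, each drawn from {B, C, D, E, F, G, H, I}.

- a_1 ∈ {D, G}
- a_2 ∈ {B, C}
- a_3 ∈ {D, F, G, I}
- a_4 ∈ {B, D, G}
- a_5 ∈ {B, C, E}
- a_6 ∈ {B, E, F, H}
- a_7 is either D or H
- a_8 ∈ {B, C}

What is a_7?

H

The 8 variables draw from only 8 values {B, C, D, E, F, G, H, I}, so each is used; only a_3 can be I, hence a_3 = I.
The 7 still-open variables draw from only 7 values {B, C, D, E, F, G, H}, so each is used; only a_6 can be F, hence a_6 = F.
The 6 still-open variables together cover exactly {B, C, D, E, G, H} — 6 values for 6 variables — and E appears only in a_5's list, so a_5 = E.
The 5 still-open variables draw from only 5 values {B, C, D, G, H}, so each is used; only a_7 can be H, hence a_7 = H.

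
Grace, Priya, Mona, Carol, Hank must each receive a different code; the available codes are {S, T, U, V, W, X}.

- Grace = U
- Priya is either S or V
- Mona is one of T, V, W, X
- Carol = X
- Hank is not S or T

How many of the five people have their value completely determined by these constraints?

2

Grace must be U (only option left). Remove U from Hank.
Carol must be X (only option left). Remove X from Mona, Hank.
Determined: Grace=U, Carol=X. The other people each still have more than one consistent value. That makes 2.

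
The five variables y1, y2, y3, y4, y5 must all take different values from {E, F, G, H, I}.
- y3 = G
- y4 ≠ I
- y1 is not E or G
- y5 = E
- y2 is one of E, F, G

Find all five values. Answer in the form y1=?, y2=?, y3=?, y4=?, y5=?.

y3's domain is down to {G}, so y3 = G. Remove G from y2, y4.
y5's domain is down to {E}, so y5 = E. Remove E from y2, y4.
That leaves y2 = F. Remove F from y1, y4.
y4's domain is down to {H}, so y4 = H. Remove H from y1.
That leaves y1 = I.

y1=I, y2=F, y3=G, y4=H, y5=E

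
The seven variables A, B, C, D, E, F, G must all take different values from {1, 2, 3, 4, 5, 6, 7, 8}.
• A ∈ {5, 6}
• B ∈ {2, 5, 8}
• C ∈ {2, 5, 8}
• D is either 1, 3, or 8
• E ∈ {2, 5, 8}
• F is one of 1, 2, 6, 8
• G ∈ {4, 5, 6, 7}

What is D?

B, C, E share exactly the 3 values {2, 5, 8}; by pigeonhole those values go to them, so strike 2, 5, 8 from A, D, F, G.
A has just one choice, so A = 6. Strike 6 from F, G.
F must be 1 (only option left). So D can't be 1.
So D = 3.

3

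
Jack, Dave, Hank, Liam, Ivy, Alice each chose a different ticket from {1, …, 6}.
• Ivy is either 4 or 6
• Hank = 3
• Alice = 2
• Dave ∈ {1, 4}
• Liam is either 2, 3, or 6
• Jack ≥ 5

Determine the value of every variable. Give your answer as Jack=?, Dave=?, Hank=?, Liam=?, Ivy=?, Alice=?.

Jack=5, Dave=1, Hank=3, Liam=6, Ivy=4, Alice=2

Hank has just one choice, so Hank = 3. Remove 3 from Liam.
That leaves Alice = 2. Eliminate 2 elsewhere: Liam.
Liam has just one choice, so Liam = 6. Strike 6 from Jack, Ivy.
That leaves Ivy = 4. So Dave can't be 4.
That leaves Jack = 5.
Dave has just one choice, so Dave = 1.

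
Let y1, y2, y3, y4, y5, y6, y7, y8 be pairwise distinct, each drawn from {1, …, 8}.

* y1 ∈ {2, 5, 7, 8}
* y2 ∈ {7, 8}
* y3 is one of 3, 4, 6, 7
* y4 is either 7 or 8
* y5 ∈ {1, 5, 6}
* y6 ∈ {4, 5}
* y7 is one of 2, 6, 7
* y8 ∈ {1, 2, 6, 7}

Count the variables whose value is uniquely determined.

The 8 variables draw from only 8 values {1, 2, 3, 4, 5, 6, 7, 8}, so each is used; only y3 can be 3, hence y3 = 3.
The 7 still-open variables together cover exactly {1, 2, 4, 5, 6, 7, 8} — 7 values for 7 variables — and 4 appears only in y6's list, so y6 = 4.
y2 and y4 share exactly the 2 values {7, 8}; by pigeonhole those values go to them, so strike 7, 8 from y1, y7, y8.
Determined: y3=3, y6=4. The other variables each still have more than one consistent value. That makes 2.

2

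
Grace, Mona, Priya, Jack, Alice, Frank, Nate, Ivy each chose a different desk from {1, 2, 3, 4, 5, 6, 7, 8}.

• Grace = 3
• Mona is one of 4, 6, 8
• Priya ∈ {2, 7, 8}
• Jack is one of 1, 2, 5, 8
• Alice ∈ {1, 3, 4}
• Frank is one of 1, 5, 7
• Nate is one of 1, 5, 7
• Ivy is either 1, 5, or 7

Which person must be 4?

Grace has just one choice, so Grace = 3. Remove 3 from Alice.
Among the 7 still-open variables, 6 fits only Mona (and all 7 values in {1, 2, 4, 5, 6, 7, 8} must be used), so Mona = 6.
Among the 6 still-open variables, 4 fits only Alice (and all 6 values in {1, 2, 4, 5, 7, 8} must be used), so Alice = 4.

Alice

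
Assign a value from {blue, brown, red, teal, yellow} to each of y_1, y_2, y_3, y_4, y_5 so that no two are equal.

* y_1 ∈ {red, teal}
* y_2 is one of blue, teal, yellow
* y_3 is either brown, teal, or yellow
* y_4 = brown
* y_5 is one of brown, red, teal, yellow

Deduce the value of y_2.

y_4's domain is down to {brown}, so y_4 = brown. So y_3, y_5 can't be brown.
The 4 still-open variables draw from only 4 values {blue, red, teal, yellow}, so each is used; only y_2 can be blue, hence y_2 = blue.

blue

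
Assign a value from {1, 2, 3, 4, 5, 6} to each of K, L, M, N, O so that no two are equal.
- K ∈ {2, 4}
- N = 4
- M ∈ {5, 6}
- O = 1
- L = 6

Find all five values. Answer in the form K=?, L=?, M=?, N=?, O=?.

K=2, L=6, M=5, N=4, O=1

L has just one choice, so L = 6. Remove 6 from M.
M has just one choice, so M = 5.
N's domain is down to {4}, so N = 4. So K can't be 4.
O's domain is down to {1}, so O = 1.
K must be 2 (only option left).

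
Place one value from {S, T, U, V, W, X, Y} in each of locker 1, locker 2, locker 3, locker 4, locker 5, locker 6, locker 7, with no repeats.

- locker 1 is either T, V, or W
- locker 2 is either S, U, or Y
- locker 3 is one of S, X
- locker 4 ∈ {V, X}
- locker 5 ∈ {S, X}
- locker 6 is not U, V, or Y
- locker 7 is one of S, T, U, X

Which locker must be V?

locker 4

The 7 variables draw from only 7 values {S, T, U, V, W, X, Y}, so each is used; only locker 2 can be Y, hence locker 2 = Y.
The 6 still-open variables draw from only 6 values {S, T, U, V, W, X}, so each is used; only locker 7 can be U, hence locker 7 = U.
locker 3 and locker 5 share exactly the 2 values {S, X}; by pigeonhole those values go to them, so strike S, X from locker 4, locker 6.
So V goes to locker 4.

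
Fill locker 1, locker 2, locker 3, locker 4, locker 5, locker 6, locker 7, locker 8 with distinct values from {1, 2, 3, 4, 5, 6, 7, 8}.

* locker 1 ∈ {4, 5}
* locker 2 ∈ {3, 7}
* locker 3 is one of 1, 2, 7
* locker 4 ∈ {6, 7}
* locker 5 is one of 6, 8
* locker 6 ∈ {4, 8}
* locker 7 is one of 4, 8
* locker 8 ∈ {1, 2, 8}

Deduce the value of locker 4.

7

The 8 variables together cover exactly {1, 2, 3, 4, 5, 6, 7, 8} — 8 values for 8 variables — and 3 appears only in locker 2's list, so locker 2 = 3.
The 7 still-open variables together cover exactly {1, 2, 4, 5, 6, 7, 8} — 7 values for 7 variables — and 5 appears only in locker 1's list, so locker 1 = 5.
locker 6 and locker 7 share exactly the 2 values {4, 8}; by pigeonhole those values go to them, so strike 4, 8 from locker 5, locker 8.
locker 5's domain is down to {6}, so locker 5 = 6. Strike 6 from locker 4.
So locker 4 = 7.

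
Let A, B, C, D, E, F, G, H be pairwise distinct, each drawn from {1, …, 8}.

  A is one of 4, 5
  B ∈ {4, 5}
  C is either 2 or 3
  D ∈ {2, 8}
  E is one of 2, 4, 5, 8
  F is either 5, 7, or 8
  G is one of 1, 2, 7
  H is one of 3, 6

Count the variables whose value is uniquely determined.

4

Among the 8 variables, 1 fits only G (and all 8 values in {1, 2, 3, 4, 5, 6, 7, 8} must be used), so G = 1.
The 7 still-open variables draw from only 7 values {2, 3, 4, 5, 6, 7, 8}, so each is used; only H can be 6, hence H = 6.
The 6 still-open variables draw from only 6 values {2, 3, 4, 5, 7, 8}, so each is used; only C can be 3, hence C = 3.
The 5 still-open variables draw from only 5 values {2, 4, 5, 7, 8}, so each is used; only F can be 7, hence F = 7.
A and B share exactly the 2 values {4, 5}; by pigeonhole those values go to them, so strike 4, 5 from E.
Determined: C=3, F=7, G=1, H=6. The other variables each still have more than one consistent value. That makes 4.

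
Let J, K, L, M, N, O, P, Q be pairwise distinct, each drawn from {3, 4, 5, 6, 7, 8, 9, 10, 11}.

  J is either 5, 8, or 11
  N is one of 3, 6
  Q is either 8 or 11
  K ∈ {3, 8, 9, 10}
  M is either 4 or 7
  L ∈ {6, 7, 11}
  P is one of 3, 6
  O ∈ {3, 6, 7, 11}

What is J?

N and P between them cover only {3, 6} — a naked pair. Remove those values from K, L, O.
The 2 variables L and O are confined to {7, 11}, which locks those values in; drop them from J, M, Q.
M has just one choice, so M = 4.
That leaves Q = 8. So J, K can't be 8.
So J = 5.

5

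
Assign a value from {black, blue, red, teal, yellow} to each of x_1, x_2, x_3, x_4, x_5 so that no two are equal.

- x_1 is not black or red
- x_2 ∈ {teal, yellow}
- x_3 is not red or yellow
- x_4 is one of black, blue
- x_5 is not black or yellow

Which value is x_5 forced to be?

red

The 5 variables draw from only 5 values {black, blue, red, teal, yellow}, so each is used; only x_5 can be red, hence x_5 = red.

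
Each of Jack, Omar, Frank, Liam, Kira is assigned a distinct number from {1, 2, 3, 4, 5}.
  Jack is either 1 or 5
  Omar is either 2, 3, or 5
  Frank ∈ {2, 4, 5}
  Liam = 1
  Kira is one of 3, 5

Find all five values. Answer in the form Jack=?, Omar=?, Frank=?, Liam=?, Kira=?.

Jack=5, Omar=2, Frank=4, Liam=1, Kira=3

Liam's domain is down to {1}, so Liam = 1. Remove 1 from Jack.
That leaves Jack = 5. Eliminate 5 elsewhere: Omar, Frank, Kira.
Kira must be 3 (only option left). Remove 3 from Omar.
That leaves Omar = 2. So Frank can't be 2.
Frank has just one choice, so Frank = 4.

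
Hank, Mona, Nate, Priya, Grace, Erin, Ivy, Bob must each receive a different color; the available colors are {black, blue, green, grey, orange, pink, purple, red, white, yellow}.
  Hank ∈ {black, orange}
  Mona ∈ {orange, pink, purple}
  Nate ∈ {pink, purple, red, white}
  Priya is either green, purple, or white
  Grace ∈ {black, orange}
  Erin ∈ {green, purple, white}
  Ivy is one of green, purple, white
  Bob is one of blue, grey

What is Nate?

red

Hank and Grace share exactly the 2 values {black, orange}; by pigeonhole those values go to them, so strike black, orange from Mona.
Priya, Erin, Ivy between them cover only {green, purple, white} — a naked triple. Remove those values from Mona, Nate.
Mona must be pink (only option left). So Nate can't be pink.
So Nate = red.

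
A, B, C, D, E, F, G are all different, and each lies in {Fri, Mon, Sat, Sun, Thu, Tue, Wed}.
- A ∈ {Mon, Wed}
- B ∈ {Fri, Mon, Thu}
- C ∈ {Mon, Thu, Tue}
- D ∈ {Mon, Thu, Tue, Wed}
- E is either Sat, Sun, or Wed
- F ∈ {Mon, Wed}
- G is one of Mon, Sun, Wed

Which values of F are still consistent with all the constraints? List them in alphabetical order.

Mon, Wed

The 7 variables together cover exactly {Fri, Mon, Sat, Sun, Thu, Tue, Wed} — 7 values for 7 variables — and Fri appears only in B's list, so B = Fri.
The 6 still-open variables draw from only 6 values {Mon, Sat, Sun, Thu, Tue, Wed}, so each is used; only E can be Sat, hence E = Sat.
The 5 still-open variables draw from only 5 values {Mon, Sun, Thu, Tue, Wed}, so each is used; only G can be Sun, hence G = Sun.
A and F between them cover only {Mon, Wed} — a naked pair. Remove those values from C, D.
No further eliminations apply; F can still be any of Mon, Wed.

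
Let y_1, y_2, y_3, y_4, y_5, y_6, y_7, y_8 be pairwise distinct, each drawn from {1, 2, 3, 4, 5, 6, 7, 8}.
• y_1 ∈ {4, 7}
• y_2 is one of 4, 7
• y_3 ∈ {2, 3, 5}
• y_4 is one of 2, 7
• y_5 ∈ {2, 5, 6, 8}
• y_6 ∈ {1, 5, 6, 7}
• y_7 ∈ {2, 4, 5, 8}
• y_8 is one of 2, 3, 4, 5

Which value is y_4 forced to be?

2

The 8 variables draw from only 8 values {1, 2, 3, 4, 5, 6, 7, 8}, so each is used; only y_6 can be 1, hence y_6 = 1.
The 7 still-open variables together cover exactly {2, 3, 4, 5, 6, 7, 8} — 7 values for 7 variables — and 6 appears only in y_5's list, so y_5 = 6.
The 6 still-open variables draw from only 6 values {2, 3, 4, 5, 7, 8}, so each is used; only y_7 can be 8, hence y_7 = 8.
The 2 variables y_1 and y_2 are confined to {4, 7}, which locks those values in; drop them from y_4, y_8.
So y_4 = 2.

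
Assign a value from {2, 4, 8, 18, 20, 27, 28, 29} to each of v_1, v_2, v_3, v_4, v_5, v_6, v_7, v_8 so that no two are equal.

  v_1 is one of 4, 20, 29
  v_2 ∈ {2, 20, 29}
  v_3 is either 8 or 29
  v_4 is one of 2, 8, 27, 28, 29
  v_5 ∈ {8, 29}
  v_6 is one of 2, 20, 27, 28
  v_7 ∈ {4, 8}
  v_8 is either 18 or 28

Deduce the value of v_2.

The 8 variables together cover exactly {2, 4, 8, 18, 20, 27, 28, 29} — 8 values for 8 variables — and 18 appears only in v_8's list, so v_8 = 18.
The 2 variables v_3 and v_5 are confined to {8, 29}, which locks those values in; drop them from v_1, v_2, v_4, v_7.
v_7 has just one choice, so v_7 = 4. Strike 4 from v_1.
v_1 has just one choice, so v_1 = 20. So v_2, v_6 can't be 20.
So v_2 = 2.

2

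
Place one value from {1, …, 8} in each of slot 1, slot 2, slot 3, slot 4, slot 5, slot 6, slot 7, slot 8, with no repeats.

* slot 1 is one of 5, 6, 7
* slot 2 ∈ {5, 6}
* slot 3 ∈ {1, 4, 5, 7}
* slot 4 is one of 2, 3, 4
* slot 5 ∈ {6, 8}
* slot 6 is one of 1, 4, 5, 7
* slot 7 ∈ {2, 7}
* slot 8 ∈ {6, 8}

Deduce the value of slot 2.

5

The 8 variables draw from only 8 values {1, 2, 3, 4, 5, 6, 7, 8}, so each is used; only slot 4 can be 3, hence slot 4 = 3.
The 7 still-open variables draw from only 7 values {1, 2, 4, 5, 6, 7, 8}, so each is used; only slot 7 can be 2, hence slot 7 = 2.
slot 5 and slot 8 between them cover only {6, 8} — a naked pair. Remove those values from slot 1, slot 2.
So slot 2 = 5.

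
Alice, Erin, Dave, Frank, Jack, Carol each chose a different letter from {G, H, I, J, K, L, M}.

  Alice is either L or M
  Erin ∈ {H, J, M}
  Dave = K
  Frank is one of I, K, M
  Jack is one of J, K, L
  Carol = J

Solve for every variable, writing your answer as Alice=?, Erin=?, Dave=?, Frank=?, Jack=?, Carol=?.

Alice=M, Erin=H, Dave=K, Frank=I, Jack=L, Carol=J

Dave's domain is down to {K}, so Dave = K. Remove K from Frank, Jack.
That leaves Carol = J. So Erin, Jack can't be J.
Jack has just one choice, so Jack = L. Remove L from Alice.
Alice's domain is down to {M}, so Alice = M. So Erin, Frank can't be M.
Erin's domain is down to {H}, so Erin = H.
Frank's domain is down to {I}, so Frank = I.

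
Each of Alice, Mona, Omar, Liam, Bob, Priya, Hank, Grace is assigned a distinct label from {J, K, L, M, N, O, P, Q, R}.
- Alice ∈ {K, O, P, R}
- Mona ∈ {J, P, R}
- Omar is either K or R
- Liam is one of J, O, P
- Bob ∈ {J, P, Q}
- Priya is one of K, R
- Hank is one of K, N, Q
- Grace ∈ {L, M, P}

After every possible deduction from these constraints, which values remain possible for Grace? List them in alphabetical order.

Omar and Priya share exactly the 2 values {K, R}; by pigeonhole those values go to them, so strike K, R from Alice, Mona, Hank.
Alice, Mona, Liam between them cover only {J, O, P} — a naked triple. Remove those values from Bob, Grace.
Bob's domain is down to {Q}, so Bob = Q. Eliminate Q elsewhere: Hank.
Hank's domain is down to {N}, so Hank = N.
No further eliminations apply; Grace can still be any of L, M.

L, M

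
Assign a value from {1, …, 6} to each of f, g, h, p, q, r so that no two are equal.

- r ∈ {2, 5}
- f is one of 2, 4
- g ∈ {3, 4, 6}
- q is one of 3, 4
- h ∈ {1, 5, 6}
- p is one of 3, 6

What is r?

5

Among the 6 variables, 1 fits only h (and all 6 values in {1, 2, 3, 4, 5, 6} must be used), so h = 1.
The 5 still-open variables together cover exactly {2, 3, 4, 5, 6} — 5 values for 5 variables — and 5 appears only in r's list, so r = 5.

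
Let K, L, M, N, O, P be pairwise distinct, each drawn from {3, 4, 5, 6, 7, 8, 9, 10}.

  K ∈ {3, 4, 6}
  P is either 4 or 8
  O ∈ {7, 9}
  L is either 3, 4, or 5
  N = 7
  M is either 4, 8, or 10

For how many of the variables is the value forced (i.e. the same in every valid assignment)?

N's domain is down to {7}, so N = 7. So O can't be 7.
O must be 9 (only option left).
Determined: N=7, O=9. The other variables each still have more than one consistent value. That makes 2.

2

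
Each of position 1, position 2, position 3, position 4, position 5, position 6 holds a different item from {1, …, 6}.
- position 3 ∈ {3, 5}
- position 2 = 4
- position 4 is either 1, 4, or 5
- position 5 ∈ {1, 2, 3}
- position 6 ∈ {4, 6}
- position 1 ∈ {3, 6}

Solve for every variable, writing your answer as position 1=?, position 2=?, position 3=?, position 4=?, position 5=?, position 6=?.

position 1=3, position 2=4, position 3=5, position 4=1, position 5=2, position 6=6

position 2 must be 4 (only option left). Remove 4 from position 4, position 6.
position 6 must be 6 (only option left). Remove 6 from position 1.
position 1 has just one choice, so position 1 = 3. Eliminate 3 elsewhere: position 3, position 5.
That leaves position 3 = 5. Strike 5 from position 4.
position 4's domain is down to {1}, so position 4 = 1. Remove 1 from position 5.
position 5's domain is down to {2}, so position 5 = 2.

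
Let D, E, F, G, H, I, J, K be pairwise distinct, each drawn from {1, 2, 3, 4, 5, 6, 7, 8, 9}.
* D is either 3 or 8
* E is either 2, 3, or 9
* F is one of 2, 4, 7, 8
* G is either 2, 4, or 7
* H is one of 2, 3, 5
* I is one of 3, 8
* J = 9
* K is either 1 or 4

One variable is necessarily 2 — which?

J's domain is down to {9}, so J = 9. Strike 9 from E.
The 7 still-open variables draw from only 7 values {1, 2, 3, 4, 5, 7, 8}, so each is used; only K can be 1, hence K = 1.
Among the 6 still-open variables, 5 fits only H (and all 6 values in {2, 3, 4, 5, 7, 8} must be used), so H = 5.
The 2 variables D and I are confined to {3, 8}, which locks those values in; drop them from E, F.
So 2 goes to E.

E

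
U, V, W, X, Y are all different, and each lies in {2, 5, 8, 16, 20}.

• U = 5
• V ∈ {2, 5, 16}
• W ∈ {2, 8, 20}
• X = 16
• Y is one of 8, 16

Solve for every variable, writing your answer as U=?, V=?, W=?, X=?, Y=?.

U must be 5 (only option left). Eliminate 5 elsewhere: V.
That leaves X = 16. Strike 16 from V, Y.
Y has just one choice, so Y = 8. Eliminate 8 elsewhere: W.
V has just one choice, so V = 2. Eliminate 2 elsewhere: W.
W must be 20 (only option left).

U=5, V=2, W=20, X=16, Y=8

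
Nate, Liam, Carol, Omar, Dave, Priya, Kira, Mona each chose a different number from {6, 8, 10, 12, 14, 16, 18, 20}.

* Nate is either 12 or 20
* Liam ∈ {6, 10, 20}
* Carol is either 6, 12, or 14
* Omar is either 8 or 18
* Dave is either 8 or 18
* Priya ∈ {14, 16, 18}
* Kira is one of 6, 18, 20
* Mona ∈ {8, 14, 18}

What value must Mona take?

14

Among the 8 variables, 10 fits only Liam (and all 8 values in {6, 8, 10, 12, 14, 16, 18, 20} must be used), so Liam = 10.
The 7 still-open variables draw from only 7 values {6, 8, 12, 14, 16, 18, 20}, so each is used; only Priya can be 16, hence Priya = 16.
The 2 variables Omar and Dave are confined to {8, 18}, which locks those values in; drop them from Kira, Mona.
So Mona = 14.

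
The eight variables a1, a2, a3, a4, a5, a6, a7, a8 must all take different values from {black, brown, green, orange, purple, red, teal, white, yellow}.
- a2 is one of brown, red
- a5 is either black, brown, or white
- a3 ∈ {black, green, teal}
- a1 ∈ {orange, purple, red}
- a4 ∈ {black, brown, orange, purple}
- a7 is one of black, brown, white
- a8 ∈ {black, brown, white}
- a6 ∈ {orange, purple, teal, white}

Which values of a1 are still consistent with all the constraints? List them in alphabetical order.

orange, purple

The 8 variables together cover exactly {black, brown, green, orange, purple, red, teal, white} — 8 values for 8 variables — and green appears only in a3's list, so a3 = green.
The 7 still-open variables draw from only 7 values {black, brown, orange, purple, red, teal, white}, so each is used; only a6 can be teal, hence a6 = teal.
The 3 variables a5, a7, a8 are confined to {black, brown, white}, which locks those values in; drop them from a2, a4.
a2 has just one choice, so a2 = red. Strike red from a1.
No further eliminations apply; a1 can still be any of orange, purple.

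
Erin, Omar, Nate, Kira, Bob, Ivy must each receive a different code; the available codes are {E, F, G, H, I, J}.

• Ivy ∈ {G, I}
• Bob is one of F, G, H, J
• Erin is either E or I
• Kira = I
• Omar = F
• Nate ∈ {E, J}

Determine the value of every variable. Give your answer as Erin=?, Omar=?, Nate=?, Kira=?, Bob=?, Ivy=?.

Erin=E, Omar=F, Nate=J, Kira=I, Bob=H, Ivy=G

Omar has just one choice, so Omar = F. Remove F from Bob.
Kira has just one choice, so Kira = I. Remove I from Erin, Ivy.
Ivy must be G (only option left). Remove G from Bob.
That leaves Erin = E. Eliminate E elsewhere: Nate.
Nate has just one choice, so Nate = J. Remove J from Bob.
Bob's domain is down to {H}, so Bob = H.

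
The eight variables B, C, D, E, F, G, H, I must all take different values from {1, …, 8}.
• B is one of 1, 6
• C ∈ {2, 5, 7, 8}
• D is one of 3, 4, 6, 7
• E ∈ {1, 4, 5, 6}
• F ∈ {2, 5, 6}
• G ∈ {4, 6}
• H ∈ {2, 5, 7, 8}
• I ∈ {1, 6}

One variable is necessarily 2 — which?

F

The 8 variables together cover exactly {1, 2, 3, 4, 5, 6, 7, 8} — 8 values for 8 variables — and 3 appears only in D's list, so D = 3.
B and I share exactly the 2 values {1, 6}; by pigeonhole those values go to them, so strike 1, 6 from E, F, G.
G must be 4 (only option left). Eliminate 4 elsewhere: E.
E has just one choice, so E = 5. Remove 5 from C, F, H.
So 2 goes to F.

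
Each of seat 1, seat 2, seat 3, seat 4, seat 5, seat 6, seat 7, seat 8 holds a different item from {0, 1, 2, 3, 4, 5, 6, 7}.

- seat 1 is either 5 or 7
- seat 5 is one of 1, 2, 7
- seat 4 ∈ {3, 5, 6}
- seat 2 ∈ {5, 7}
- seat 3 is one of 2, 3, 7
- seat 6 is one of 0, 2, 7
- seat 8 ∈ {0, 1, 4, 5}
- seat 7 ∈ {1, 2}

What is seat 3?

3

Among the 8 variables, 4 fits only seat 8 (and all 8 values in {0, 1, 2, 3, 4, 5, 6, 7} must be used), so seat 8 = 4.
Among the 7 still-open variables, 0 fits only seat 6 (and all 7 values in {0, 1, 2, 3, 5, 6, 7} must be used), so seat 6 = 0.
Among the 6 still-open variables, 6 fits only seat 4 (and all 6 values in {1, 2, 3, 5, 6, 7} must be used), so seat 4 = 6.
Among the 5 still-open variables, 3 fits only seat 3 (and all 5 values in {1, 2, 3, 5, 7} must be used), so seat 3 = 3.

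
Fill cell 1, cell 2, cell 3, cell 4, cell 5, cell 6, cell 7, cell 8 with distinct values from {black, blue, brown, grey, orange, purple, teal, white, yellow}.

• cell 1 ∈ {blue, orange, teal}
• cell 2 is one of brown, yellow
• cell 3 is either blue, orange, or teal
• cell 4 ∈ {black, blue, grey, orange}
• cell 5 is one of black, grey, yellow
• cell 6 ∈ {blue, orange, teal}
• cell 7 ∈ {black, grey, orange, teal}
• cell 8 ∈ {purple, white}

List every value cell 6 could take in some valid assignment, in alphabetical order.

blue, orange, teal

cell 1, cell 3, cell 6 share exactly the 3 values {blue, orange, teal}; by pigeonhole those values go to them, so strike blue, orange, teal from cell 4, cell 7.
cell 4 and cell 7 share exactly the 2 values {black, grey}; by pigeonhole those values go to them, so strike black, grey from cell 5.
cell 5's domain is down to {yellow}, so cell 5 = yellow. So cell 2 can't be yellow.
That leaves cell 2 = brown.
No further eliminations apply; cell 6 can still be any of blue, orange, teal.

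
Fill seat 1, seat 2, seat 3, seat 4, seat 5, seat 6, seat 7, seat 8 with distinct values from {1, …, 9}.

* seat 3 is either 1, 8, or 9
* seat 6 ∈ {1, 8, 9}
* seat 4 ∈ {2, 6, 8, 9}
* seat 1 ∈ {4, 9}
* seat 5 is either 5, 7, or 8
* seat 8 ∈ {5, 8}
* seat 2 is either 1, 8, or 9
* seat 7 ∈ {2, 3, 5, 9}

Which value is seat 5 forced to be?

seat 2, seat 3, seat 6 share exactly the 3 values {1, 8, 9}; by pigeonhole those values go to them, so strike 1, 8, 9 from seat 1, seat 4, seat 5, seat 7, seat 8.
seat 1 has just one choice, so seat 1 = 4.
seat 8 has just one choice, so seat 8 = 5. Eliminate 5 elsewhere: seat 5, seat 7.
So seat 5 = 7.

7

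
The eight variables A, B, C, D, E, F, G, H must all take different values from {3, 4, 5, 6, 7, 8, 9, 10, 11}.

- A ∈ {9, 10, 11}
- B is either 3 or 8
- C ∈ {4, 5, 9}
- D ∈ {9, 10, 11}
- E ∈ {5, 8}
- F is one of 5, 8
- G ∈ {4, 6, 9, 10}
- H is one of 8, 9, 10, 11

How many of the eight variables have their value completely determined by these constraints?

3

The 8 variables draw from only 8 values {3, 4, 5, 6, 8, 9, 10, 11}, so each is used; only B can be 3, hence B = 3.
The 7 still-open variables together cover exactly {4, 5, 6, 8, 9, 10, 11} — 7 values for 7 variables — and 6 appears only in G's list, so G = 6.
The 6 still-open variables draw from only 6 values {4, 5, 8, 9, 10, 11}, so each is used; only C can be 4, hence C = 4.
E and F between them cover only {5, 8} — a naked pair. Remove those values from H.
Determined: B=3, C=4, G=6. The other variables each still have more than one consistent value. That makes 3.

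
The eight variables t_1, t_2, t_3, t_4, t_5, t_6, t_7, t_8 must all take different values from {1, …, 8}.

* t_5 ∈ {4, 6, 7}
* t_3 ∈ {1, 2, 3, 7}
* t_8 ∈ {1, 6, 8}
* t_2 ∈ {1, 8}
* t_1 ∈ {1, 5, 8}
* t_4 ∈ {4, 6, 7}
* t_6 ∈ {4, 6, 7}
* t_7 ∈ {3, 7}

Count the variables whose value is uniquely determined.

3

Among the 8 variables, 2 fits only t_3 (and all 8 values in {1, 2, 3, 4, 5, 6, 7, 8} must be used), so t_3 = 2.
The 7 still-open variables draw from only 7 values {1, 3, 4, 5, 6, 7, 8}, so each is used; only t_7 can be 3, hence t_7 = 3.
Among the 6 still-open variables, 5 fits only t_1 (and all 6 values in {1, 4, 5, 6, 7, 8} must be used), so t_1 = 5.
The 3 variables t_4, t_5, t_6 are confined to {4, 6, 7}, which locks those values in; drop them from t_8.
Determined: t_1=5, t_3=2, t_7=3. The other variables each still have more than one consistent value. That makes 3.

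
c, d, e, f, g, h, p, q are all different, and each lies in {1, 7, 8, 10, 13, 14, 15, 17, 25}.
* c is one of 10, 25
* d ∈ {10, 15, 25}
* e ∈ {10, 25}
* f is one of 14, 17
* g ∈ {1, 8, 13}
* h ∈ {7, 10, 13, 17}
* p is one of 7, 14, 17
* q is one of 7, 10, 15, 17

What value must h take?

13

c and e share exactly the 2 values {10, 25}; by pigeonhole those values go to them, so strike 10, 25 from d, h, q.
d must be 15 (only option left). Eliminate 15 elsewhere: q.
f, p, q between them cover only {7, 14, 17} — a naked triple. Remove those values from h.
So h = 13.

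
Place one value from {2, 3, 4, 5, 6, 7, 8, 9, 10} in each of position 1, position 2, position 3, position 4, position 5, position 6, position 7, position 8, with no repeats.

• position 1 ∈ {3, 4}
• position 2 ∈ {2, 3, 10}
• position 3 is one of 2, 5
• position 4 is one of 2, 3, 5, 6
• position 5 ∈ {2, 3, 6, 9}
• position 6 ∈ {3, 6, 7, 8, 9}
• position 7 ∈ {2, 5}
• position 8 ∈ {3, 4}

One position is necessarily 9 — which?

position 5

The 2 variables position 1 and position 8 are confined to {3, 4}, which locks those values in; drop them from position 2, position 4, position 5, position 6.
position 3 and position 7 share exactly the 2 values {2, 5}; by pigeonhole those values go to them, so strike 2, 5 from position 2, position 4, position 5.
That leaves position 2 = 10.
That leaves position 4 = 6. Strike 6 from position 5, position 6.
So 9 goes to position 5.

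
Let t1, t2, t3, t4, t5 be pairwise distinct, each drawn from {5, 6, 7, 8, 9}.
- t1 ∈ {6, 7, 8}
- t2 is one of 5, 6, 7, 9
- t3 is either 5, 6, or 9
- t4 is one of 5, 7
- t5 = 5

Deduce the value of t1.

t5's domain is down to {5}, so t5 = 5. Remove 5 from t2, t3, t4.
That leaves t4 = 7. So t1, t2 can't be 7.
The 3 still-open variables draw from only 3 values {6, 8, 9}, so each is used; only t1 can be 8, hence t1 = 8.

8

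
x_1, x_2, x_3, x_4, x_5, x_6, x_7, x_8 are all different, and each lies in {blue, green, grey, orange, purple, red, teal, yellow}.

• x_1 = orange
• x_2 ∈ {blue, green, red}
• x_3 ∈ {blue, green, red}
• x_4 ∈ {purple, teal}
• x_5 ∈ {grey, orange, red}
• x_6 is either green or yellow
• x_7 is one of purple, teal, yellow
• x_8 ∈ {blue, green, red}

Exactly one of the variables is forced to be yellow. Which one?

x_1 must be orange (only option left). Remove orange from x_5.
The 7 still-open variables together cover exactly {blue, green, grey, purple, red, teal, yellow} — 7 values for 7 variables — and grey appears only in x_5's list, so x_5 = grey.
The 3 variables x_2, x_3, x_8 are confined to {blue, green, red}, which locks those values in; drop them from x_6.
So yellow goes to x_6.

x_6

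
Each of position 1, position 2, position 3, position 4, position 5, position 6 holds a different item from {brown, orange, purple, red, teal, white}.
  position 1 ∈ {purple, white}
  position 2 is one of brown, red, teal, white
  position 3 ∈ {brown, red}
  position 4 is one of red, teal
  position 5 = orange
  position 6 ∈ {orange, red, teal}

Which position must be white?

position 5's domain is down to {orange}, so position 5 = orange. Eliminate orange elsewhere: position 6.
The 5 still-open variables draw from only 5 values {brown, purple, red, teal, white}, so each is used; only position 1 can be purple, hence position 1 = purple.
The 4 still-open variables together cover exactly {brown, red, teal, white} — 4 values for 4 variables — and white appears only in position 2's list, so position 2 = white.

position 2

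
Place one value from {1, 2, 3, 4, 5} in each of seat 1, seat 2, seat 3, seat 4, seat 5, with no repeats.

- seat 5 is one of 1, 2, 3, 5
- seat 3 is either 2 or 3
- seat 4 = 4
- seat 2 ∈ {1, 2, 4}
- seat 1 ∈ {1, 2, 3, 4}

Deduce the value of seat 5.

seat 4 has just one choice, so seat 4 = 4. Strike 4 from seat 1, seat 2.
Among the 4 still-open variables, 5 fits only seat 5 (and all 4 values in {1, 2, 3, 5} must be used), so seat 5 = 5.

5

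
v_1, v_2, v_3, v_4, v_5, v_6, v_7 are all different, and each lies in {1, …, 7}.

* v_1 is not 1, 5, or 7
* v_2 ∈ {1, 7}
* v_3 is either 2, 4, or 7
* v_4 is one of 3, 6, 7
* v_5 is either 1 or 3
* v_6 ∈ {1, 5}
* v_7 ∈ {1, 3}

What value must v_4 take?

6

Among the 7 variables, 5 fits only v_6 (and all 7 values in {1, 2, 3, 4, 5, 6, 7} must be used), so v_6 = 5.
v_5 and v_7 between them cover only {1, 3} — a naked pair. Remove those values from v_1, v_2, v_4.
v_2 has just one choice, so v_2 = 7. Strike 7 from v_3, v_4.
So v_4 = 6.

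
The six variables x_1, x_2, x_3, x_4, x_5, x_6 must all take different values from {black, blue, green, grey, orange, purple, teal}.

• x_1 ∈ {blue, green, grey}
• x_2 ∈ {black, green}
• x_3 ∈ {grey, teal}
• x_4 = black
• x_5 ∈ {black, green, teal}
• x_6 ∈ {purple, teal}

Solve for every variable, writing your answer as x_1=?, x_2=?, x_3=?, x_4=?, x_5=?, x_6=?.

x_4 has just one choice, so x_4 = black. Strike black from x_2, x_5.
x_2's domain is down to {green}, so x_2 = green. Remove green from x_1, x_5.
That leaves x_5 = teal. Strike teal from x_3, x_6.
x_6's domain is down to {purple}, so x_6 = purple.
x_3 must be grey (only option left). Eliminate grey elsewhere: x_1.
x_1's domain is down to {blue}, so x_1 = blue.

x_1=blue, x_2=green, x_3=grey, x_4=black, x_5=teal, x_6=purple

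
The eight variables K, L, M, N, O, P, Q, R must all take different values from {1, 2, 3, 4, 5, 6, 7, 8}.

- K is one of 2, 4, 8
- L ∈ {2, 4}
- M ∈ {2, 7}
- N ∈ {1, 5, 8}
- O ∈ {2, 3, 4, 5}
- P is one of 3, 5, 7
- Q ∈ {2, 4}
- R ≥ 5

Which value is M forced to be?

The 8 variables together cover exactly {1, 2, 3, 4, 5, 6, 7, 8} — 8 values for 8 variables — and 1 appears only in N's list, so N = 1.
Among the 7 still-open variables, 6 fits only R (and all 7 values in {2, 3, 4, 5, 6, 7, 8} must be used), so R = 6.
The 6 still-open variables together cover exactly {2, 3, 4, 5, 7, 8} — 6 values for 6 variables — and 8 appears only in K's list, so K = 8.
L and Q between them cover only {2, 4} — a naked pair. Remove those values from M, O.
So M = 7.

7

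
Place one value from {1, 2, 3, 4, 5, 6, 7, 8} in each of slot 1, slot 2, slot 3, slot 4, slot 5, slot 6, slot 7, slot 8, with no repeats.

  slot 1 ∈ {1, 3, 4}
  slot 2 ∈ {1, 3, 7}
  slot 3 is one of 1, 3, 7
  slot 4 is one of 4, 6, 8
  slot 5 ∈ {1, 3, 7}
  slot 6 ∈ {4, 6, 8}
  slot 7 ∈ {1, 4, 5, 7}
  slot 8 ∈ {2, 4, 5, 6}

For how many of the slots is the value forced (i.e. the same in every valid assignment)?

The 8 variables together cover exactly {1, 2, 3, 4, 5, 6, 7, 8} — 8 values for 8 variables — and 2 appears only in slot 8's list, so slot 8 = 2.
The 7 still-open variables draw from only 7 values {1, 3, 4, 5, 6, 7, 8}, so each is used; only slot 7 can be 5, hence slot 7 = 5.
The 3 variables slot 2, slot 3, slot 5 are confined to {1, 3, 7}, which locks those values in; drop them from slot 1.
slot 1 must be 4 (only option left). So slot 4, slot 6 can't be 4.
Determined: slot 1=4, slot 7=5, slot 8=2. The other slots each still have more than one consistent value. That makes 3.

3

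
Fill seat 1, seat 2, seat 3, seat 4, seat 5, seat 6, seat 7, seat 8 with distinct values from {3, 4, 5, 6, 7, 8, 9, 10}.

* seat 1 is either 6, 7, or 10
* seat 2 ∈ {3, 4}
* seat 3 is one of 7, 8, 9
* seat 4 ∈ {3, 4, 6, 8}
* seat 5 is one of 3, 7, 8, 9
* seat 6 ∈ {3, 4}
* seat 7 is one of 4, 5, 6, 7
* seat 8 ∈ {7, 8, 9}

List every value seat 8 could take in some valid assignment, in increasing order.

7, 8, 9

The 8 variables together cover exactly {3, 4, 5, 6, 7, 8, 9, 10} — 8 values for 8 variables — and 5 appears only in seat 7's list, so seat 7 = 5.
Among the 7 still-open variables, 10 fits only seat 1 (and all 7 values in {3, 4, 6, 7, 8, 9, 10} must be used), so seat 1 = 10.
The 6 still-open variables together cover exactly {3, 4, 6, 7, 8, 9} — 6 values for 6 variables — and 6 appears only in seat 4's list, so seat 4 = 6.
seat 2 and seat 6 between them cover only {3, 4} — a naked pair. Remove those values from seat 5.
No further eliminations apply; seat 8 can still be any of 7, 8, 9.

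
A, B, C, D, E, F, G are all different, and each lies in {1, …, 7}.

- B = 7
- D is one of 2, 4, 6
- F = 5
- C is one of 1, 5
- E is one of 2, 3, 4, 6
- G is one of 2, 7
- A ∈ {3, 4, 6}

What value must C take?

B has just one choice, so B = 7. Remove 7 from G.
F's domain is down to {5}, so F = 5. Strike 5 from C.
So C = 1.

1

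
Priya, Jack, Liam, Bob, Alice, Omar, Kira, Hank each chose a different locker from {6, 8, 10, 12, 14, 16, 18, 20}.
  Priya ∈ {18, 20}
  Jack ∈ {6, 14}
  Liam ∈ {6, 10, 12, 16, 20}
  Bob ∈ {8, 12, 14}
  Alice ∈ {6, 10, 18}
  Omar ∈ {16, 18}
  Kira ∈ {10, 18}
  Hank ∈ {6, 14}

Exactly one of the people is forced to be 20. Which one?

Priya

Among the 8 variables, 8 fits only Bob (and all 8 values in {6, 8, 10, 12, 14, 16, 18, 20} must be used), so Bob = 8.
Among the 7 still-open variables, 12 fits only Liam (and all 7 values in {6, 10, 12, 14, 16, 18, 20} must be used), so Liam = 12.
The 6 still-open variables together cover exactly {6, 10, 14, 16, 18, 20} — 6 values for 6 variables — and 16 appears only in Omar's list, so Omar = 16.
The 5 still-open variables draw from only 5 values {6, 10, 14, 18, 20}, so each is used; only Priya can be 20, hence Priya = 20.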